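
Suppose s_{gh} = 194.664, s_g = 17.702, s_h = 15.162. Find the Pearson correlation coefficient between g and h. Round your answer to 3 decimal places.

0.725

r = Cov(g,h) / (s_g · s_h) = 194.664 / (17.702 × 15.162)
  = 194.664 / 268.3977 ≈ 0.725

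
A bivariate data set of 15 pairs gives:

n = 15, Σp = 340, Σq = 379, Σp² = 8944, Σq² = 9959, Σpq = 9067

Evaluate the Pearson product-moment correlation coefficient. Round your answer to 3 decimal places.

r = (nΣpq − ΣpΣq) / √[(nΣp² − (Σp)²)(nΣq² − (Σq)²)]
Numerator: 15×9067 − 340×379 = 7145
Denominator: √[(134160 − 115600)(149385 − 143641)] = √[18560 × 5744] = 10325.1460
r = 7145 / 10325.1460 ≈ 0.692

0.692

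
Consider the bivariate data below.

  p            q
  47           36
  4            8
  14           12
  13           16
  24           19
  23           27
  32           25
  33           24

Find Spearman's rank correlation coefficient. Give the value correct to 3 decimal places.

Rank p: 8, 1, 3, 2, 5, 4, 6, 7
Rank q: 8, 1, 2, 3, 4, 7, 6, 5
d = rank(p) − rank(q): 0, 0, 1, -1, 1, -3, 0, 2; Σd² = 16
ρ = 1 − 6Σd² / [n(n²−1)] = 1 − 6×16 / (8×63) = 1 − 96/504 ≈ 0.810

0.810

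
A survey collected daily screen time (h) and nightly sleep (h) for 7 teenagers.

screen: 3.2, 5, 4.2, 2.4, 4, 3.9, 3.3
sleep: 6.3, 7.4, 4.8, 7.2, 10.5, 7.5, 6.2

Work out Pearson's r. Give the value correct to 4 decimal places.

n = 7, Σx = 26, Σy = 49.9, Σx² = 100.74, Σy² = 374.27, Σxy = 186.31
nΣxy − ΣxΣy = 1304.17 − 1297.4 = 6.77
nΣx² − (Σx)² = 705.18 − 676 = 29.18; nΣy² − (Σy)² = 2619.89 − 2490.01 = 129.88
r = 6.77 / √(29.18 × 129.88) = 6.77 / 61.5622 ≈ 0.1100

0.1100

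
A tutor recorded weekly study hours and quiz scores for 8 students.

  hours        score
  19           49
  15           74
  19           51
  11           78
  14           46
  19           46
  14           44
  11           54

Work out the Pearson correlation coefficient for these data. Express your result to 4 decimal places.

n = 8, Σx = 122, Σy = 442, Σx² = 1942, Σy² = 25646, Σxy = 6596
nΣxy − ΣxΣy = 52768 − 53924 = -1156
nΣx² − (Σx)² = 15536 − 14884 = 652; nΣy² − (Σy)² = 205168 − 195364 = 9804
r = -1156 / √(652 × 9804) = -1156 / 2528.2816 ≈ -0.4572

-0.4572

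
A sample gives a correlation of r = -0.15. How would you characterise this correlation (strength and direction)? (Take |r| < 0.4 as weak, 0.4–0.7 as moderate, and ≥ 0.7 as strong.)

r = -0.15 < 0 so the relationship is negative.
|r| = 0.15, which falls in the weak range.

weak negative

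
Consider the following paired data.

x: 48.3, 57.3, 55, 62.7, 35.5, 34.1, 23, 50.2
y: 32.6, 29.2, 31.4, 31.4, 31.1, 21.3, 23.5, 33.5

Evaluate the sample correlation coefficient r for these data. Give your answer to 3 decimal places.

n = 8, Σx = 366.1, Σy = 234, Σx² = 18044.57, Σy² = 6982.72, Σxy = 10996.1
nΣxy − ΣxΣy = 87968.8 − 85667.4 = 2301.4
nΣx² − (Σx)² = 144356.56 − 134029.21 = 10327.35; nΣy² − (Σy)² = 55861.76 − 54756 = 1105.76
r = 2301.4 / √(10327.35 × 1105.76) = 2301.4 / 3379.2855 ≈ 0.681

0.681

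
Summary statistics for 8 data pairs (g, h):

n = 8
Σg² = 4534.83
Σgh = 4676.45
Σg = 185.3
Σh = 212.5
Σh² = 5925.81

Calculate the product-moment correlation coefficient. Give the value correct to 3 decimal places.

-0.940

r = (nΣgh − ΣgΣh) / √[(nΣg² − (Σg)²)(nΣh² − (Σh)²)]
Numerator: 8×4676.45 − 185.3×212.5 = -1964.65
Denominator: √[(36278.64 − 34336.09)(47406.48 − 45156.25)] = √[1942.55 × 2250.23] = 2090.7377
r = -1964.65 / 2090.7377 ≈ -0.940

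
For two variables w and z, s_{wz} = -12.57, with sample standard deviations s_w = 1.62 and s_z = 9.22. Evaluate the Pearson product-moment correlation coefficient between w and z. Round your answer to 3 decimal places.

-0.842

r = Cov(w,z) / (s_w · s_z) = -12.57 / (1.62 × 9.22)
  = -12.57 / 14.9364 ≈ -0.842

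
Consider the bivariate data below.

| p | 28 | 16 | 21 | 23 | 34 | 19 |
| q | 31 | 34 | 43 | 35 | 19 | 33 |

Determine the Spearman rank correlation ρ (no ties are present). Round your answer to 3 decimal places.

-0.543

Rank p: 5, 1, 3, 4, 6, 2
Rank q: 2, 4, 6, 5, 1, 3
d = rank(p) − rank(q): 3, -3, -3, -1, 5, -1; Σd² = 54
ρ = 1 − 6Σd² / [n(n²−1)] = 1 − 6×54 / (6×35) = 1 − 324/210 ≈ -0.543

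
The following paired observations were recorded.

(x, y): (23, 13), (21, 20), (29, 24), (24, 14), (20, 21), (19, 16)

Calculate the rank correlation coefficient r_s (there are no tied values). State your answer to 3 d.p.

0.086

Rank x: 4, 3, 6, 5, 2, 1
Rank y: 1, 4, 6, 2, 5, 3
d = rank(x) − rank(y): 3, -1, 0, 3, -3, -2; Σd² = 32
ρ = 1 − 6Σd² / [n(n²−1)] = 1 − 6×32 / (6×35) = 1 − 192/210 ≈ 0.086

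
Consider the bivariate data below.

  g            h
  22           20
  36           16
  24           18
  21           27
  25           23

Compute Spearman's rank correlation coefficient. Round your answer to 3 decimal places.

-0.700

Rank g: 2, 5, 3, 1, 4
Rank h: 3, 1, 2, 5, 4
d = rank(g) − rank(h): -1, 4, 1, -4, 0; Σd² = 34
ρ = 1 − 6Σd² / [n(n²−1)] = 1 − 6×34 / (5×24) = 1 − 204/120 ≈ -0.700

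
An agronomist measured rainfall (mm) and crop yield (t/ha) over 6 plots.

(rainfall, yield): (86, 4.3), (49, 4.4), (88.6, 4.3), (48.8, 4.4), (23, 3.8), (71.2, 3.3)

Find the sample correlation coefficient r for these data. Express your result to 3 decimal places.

n = 6, Σx = 366.6, Σy = 24.5, Σx² = 25626.84, Σy² = 101.03, Σxy = 1503.46
nΣxy − ΣxΣy = 9020.76 − 8981.7 = 39.06
nΣx² − (Σx)² = 153761.04 − 134395.56 = 19365.48; nΣy² − (Σy)² = 606.18 − 600.25 = 5.93
r = 39.06 / √(19365.48 × 5.93) = 39.06 / 338.8765 ≈ 0.115

0.115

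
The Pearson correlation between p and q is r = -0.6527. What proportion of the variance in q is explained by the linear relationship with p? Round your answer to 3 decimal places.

r² = (-0.6527)² = 0.426

0.426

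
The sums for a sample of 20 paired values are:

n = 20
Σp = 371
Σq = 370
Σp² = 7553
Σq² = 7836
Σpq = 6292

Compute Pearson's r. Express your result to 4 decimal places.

-0.7009

r = (nΣpq − ΣpΣq) / √[(nΣp² − (Σp)²)(nΣq² − (Σq)²)]
Numerator: 20×6292 − 371×370 = -11430
Denominator: √[(151060 − 137641)(156720 − 136900)] = √[13419 × 19820] = 16308.4205
r = -11430 / 16308.4205 ≈ -0.7009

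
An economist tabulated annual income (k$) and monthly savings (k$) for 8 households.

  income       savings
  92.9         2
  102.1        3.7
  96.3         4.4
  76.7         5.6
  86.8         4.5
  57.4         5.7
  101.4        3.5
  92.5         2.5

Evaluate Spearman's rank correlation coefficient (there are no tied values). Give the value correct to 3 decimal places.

Rank income: 5, 8, 6, 2, 3, 1, 7, 4
Rank savings: 1, 4, 5, 7, 6, 8, 3, 2
d = rank(income) − rank(savings): 4, 4, 1, -5, -3, -7, 4, 2; Σd² = 136
ρ = 1 − 6Σd² / [n(n²−1)] = 1 − 6×136 / (8×63) = 1 − 816/504 ≈ -0.619

-0.619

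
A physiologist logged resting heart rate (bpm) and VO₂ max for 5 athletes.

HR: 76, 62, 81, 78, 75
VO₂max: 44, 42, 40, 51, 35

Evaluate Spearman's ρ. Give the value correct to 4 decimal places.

0.2000

Rank HR: 3, 1, 5, 4, 2
Rank VO₂max: 4, 3, 2, 5, 1
d = rank(HR) − rank(VO₂max): -1, -2, 3, -1, 1; Σd² = 16
ρ = 1 − 6Σd² / [n(n²−1)] = 1 − 6×16 / (5×24) = 1 − 96/120 ≈ 0.2000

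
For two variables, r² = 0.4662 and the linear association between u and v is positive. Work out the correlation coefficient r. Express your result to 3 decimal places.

0.683

|r| = √0.4662 = 0.683
The association is positive, so r = 0.683.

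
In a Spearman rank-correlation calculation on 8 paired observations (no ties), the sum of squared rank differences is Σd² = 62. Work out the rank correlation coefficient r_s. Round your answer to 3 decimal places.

0.262

ρ = 1 − 6Σd² / [n(n²−1)] = 1 − 6×62 / (8×63)
  = 1 − 372/504 = 1 − 0.7381 ≈ 0.262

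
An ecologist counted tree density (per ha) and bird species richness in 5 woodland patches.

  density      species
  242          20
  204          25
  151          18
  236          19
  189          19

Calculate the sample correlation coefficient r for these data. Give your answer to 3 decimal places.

n = 5, Σx = 1022, Σy = 101, Σx² = 214398, Σy² = 2071, Σxy = 20733
nΣxy − ΣxΣy = 103665 − 103222 = 443
nΣx² − (Σx)² = 1071990 − 1044484 = 27506; nΣy² − (Σy)² = 10355 − 10201 = 154
r = 443 / √(27506 × 154) = 443 / 2058.1360 ≈ 0.215

0.215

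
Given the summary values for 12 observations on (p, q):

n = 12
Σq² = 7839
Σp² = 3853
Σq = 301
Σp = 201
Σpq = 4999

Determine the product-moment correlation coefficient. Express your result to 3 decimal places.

-0.114

r = (nΣpq − ΣpΣq) / √[(nΣp² − (Σp)²)(nΣq² − (Σq)²)]
Numerator: 12×4999 − 201×301 = -513
Denominator: √[(46236 − 40401)(94068 − 90601)] = √[5835 × 3467] = 4497.7711
r = -513 / 4497.7711 ≈ -0.114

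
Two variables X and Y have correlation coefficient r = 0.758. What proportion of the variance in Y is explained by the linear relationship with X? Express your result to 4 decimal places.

0.5746

r² = (0.758)² = 0.5746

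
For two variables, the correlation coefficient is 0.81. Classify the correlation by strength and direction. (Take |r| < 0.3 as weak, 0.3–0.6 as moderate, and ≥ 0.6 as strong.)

strong positive

r = 0.81 > 0 so the relationship is positive.
|r| = 0.81, which falls in the strong range.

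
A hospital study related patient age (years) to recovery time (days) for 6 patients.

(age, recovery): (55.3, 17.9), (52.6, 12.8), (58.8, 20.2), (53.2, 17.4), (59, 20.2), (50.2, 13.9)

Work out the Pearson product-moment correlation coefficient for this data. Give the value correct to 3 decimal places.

n = 6, Σx = 329.1, Σy = 102.4, Σx² = 18113.57, Σy² = 1796.3, Σxy = 5666.17
nΣxy − ΣxΣy = 33997.02 − 33699.84 = 297.18
nΣx² − (Σx)² = 108681.42 − 108306.81 = 374.61; nΣy² − (Σy)² = 10777.8 − 10485.76 = 292.04
r = 297.18 / √(374.61 × 292.04) = 297.18 / 330.7584 ≈ 0.898

0.898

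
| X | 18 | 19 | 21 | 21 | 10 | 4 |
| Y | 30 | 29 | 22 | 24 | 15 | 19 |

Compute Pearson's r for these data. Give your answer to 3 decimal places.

0.640

n = 6, ΣX = 93, ΣY = 139, ΣX² = 1683, ΣY² = 3387, ΣXY = 2283
nΣXY − ΣXΣY = 13698 − 12927 = 771
nΣX² − (ΣX)² = 10098 − 8649 = 1449; nΣY² − (ΣY)² = 20322 − 19321 = 1001
r = 771 / √(1449 × 1001) = 771 / 1204.3459 ≈ 0.640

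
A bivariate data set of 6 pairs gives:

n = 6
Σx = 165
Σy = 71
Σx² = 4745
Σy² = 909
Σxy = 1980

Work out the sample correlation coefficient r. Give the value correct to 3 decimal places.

0.230

r = (nΣxy − ΣxΣy) / √[(nΣx² − (Σx)²)(nΣy² − (Σy)²)]
Numerator: 6×1980 − 165×71 = 165
Denominator: √[(28470 − 27225)(5454 − 5041)] = √[1245 × 413] = 717.0669
r = 165 / 717.0669 ≈ 0.230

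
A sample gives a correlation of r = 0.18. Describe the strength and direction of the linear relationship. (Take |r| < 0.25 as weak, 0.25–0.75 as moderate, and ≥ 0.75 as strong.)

weak positive

r = 0.18 > 0 so the relationship is positive.
|r| = 0.18, which falls in the weak range.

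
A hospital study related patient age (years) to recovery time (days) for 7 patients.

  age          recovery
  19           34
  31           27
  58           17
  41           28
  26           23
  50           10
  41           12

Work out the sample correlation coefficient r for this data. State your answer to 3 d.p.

-0.730

n = 7, Σx = 266, Σy = 151, Σx² = 11224, Σy² = 3731, Σxy = 5207
nΣxy − ΣxΣy = 36449 − 40166 = -3717
nΣx² − (Σx)² = 78568 − 70756 = 7812; nΣy² − (Σy)² = 26117 − 22801 = 3316
r = -3717 / √(7812 × 3316) = -3717 / 5089.6554 ≈ -0.730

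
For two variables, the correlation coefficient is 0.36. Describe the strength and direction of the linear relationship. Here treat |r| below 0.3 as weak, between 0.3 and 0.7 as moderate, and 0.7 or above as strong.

r = 0.36 > 0 so the relationship is positive.
|r| = 0.36, which falls in the moderate range.

moderate positive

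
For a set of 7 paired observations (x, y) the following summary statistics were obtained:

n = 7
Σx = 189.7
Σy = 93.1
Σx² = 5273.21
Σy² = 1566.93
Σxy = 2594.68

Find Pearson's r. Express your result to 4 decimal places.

0.3436

r = (nΣxy − ΣxΣy) / √[(nΣx² − (Σx)²)(nΣy² − (Σy)²)]
Numerator: 7×2594.68 − 189.7×93.1 = 501.69
Denominator: √[(36912.47 − 35986.09)(10968.51 − 8667.61)] = √[926.38 × 2300.9] = 1459.9684
r = 501.69 / 1459.9684 ≈ 0.3436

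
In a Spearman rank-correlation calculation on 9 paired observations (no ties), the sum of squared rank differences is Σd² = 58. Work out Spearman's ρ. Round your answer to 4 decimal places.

0.5167

ρ = 1 − 6Σd² / [n(n²−1)] = 1 − 6×58 / (9×80)
  = 1 − 348/720 = 1 − 0.48333 ≈ 0.5167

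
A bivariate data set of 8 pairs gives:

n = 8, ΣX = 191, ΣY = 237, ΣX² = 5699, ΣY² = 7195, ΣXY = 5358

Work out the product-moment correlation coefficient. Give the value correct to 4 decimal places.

-0.6750

r = (nΣXY − ΣXΣY) / √[(nΣX² − (ΣX)²)(nΣY² − (ΣY)²)]
Numerator: 8×5358 − 191×237 = -2403
Denominator: √[(45592 − 36481)(57560 − 56169)] = √[9111 × 1391] = 3559.9721
r = -2403 / 3559.9721 ≈ -0.6750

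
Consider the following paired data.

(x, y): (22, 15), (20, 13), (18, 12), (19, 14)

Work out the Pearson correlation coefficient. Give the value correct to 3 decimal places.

n = 4, Σx = 79, Σy = 54, Σx² = 1569, Σy² = 734, Σxy = 1072
nΣxy − ΣxΣy = 4288 − 4266 = 22
nΣx² − (Σx)² = 6276 − 6241 = 35; nΣy² − (Σy)² = 2936 − 2916 = 20
r = 22 / √(35 × 20) = 22 / 26.4575 ≈ 0.832

0.832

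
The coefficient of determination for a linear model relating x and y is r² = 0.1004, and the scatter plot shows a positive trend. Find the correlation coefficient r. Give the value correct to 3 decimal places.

0.317

|r| = √0.1004 = 0.317
The association is positive, so r = 0.317.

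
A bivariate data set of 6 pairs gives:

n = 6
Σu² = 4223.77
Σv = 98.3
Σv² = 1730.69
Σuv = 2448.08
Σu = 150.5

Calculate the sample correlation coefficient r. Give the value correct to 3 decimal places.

r = (nΣuv − ΣuΣv) / √[(nΣu² − (Σu)²)(nΣv² − (Σv)²)]
Numerator: 6×2448.08 − 150.5×98.3 = -105.67
Denominator: √[(25342.62 − 22650.25)(10384.14 − 9662.89)] = √[2692.37 × 721.25] = 1393.5106
r = -105.67 / 1393.5106 ≈ -0.076

-0.076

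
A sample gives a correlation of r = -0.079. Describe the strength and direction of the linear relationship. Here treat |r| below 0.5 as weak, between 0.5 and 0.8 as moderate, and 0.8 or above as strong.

weak negative

r = -0.079 < 0 so the relationship is negative.
|r| = 0.079, which falls in the weak range.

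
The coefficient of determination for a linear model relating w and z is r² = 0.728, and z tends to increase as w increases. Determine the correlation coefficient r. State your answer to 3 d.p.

|r| = √0.728 = 0.853
The association is positive, so r = 0.853.

0.853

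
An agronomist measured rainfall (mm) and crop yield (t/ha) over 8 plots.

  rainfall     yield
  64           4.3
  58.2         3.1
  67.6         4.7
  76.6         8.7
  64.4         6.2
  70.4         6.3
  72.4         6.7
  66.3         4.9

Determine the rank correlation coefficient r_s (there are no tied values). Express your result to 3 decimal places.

Rank rainfall: 2, 1, 5, 8, 3, 6, 7, 4
Rank yield: 2, 1, 3, 8, 5, 6, 7, 4
d = rank(rainfall) − rank(yield): 0, 0, 2, 0, -2, 0, 0, 0; Σd² = 8
ρ = 1 − 6Σd² / [n(n²−1)] = 1 − 6×8 / (8×63) = 1 − 48/504 ≈ 0.905

0.905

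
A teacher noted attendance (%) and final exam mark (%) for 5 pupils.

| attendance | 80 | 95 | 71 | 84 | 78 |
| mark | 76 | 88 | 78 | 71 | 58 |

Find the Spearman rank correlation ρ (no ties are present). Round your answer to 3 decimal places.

Rank attendance: 3, 5, 1, 4, 2
Rank mark: 3, 5, 4, 2, 1
d = rank(attendance) − rank(mark): 0, 0, -3, 2, 1; Σd² = 14
ρ = 1 − 6Σd² / [n(n²−1)] = 1 − 6×14 / (5×24) = 1 − 84/120 ≈ 0.300

0.300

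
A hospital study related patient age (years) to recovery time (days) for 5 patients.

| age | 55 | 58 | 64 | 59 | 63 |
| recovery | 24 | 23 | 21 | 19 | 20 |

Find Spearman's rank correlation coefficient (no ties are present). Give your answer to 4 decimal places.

Rank age: 1, 2, 5, 3, 4
Rank recovery: 5, 4, 3, 1, 2
d = rank(age) − rank(recovery): -4, -2, 2, 2, 2; Σd² = 32
ρ = 1 − 6Σd² / [n(n²−1)] = 1 − 6×32 / (5×24) = 1 − 192/120 ≈ -0.6000

-0.6000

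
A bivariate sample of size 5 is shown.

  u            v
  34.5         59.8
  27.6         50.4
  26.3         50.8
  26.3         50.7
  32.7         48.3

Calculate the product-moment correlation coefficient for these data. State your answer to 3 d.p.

n = 5, Σu = 147.4, Σv = 260, Σu² = 4404.68, Σv² = 13600.22, Σuv = 7703
nΣuv − ΣuΣv = 38515 − 38324 = 191
nΣu² − (Σu)² = 22023.4 − 21726.76 = 296.64; nΣv² − (Σv)² = 68001.1 − 67600 = 401.1
r = 191 / √(296.64 × 401.1) = 191 / 344.9381 ≈ 0.554

0.554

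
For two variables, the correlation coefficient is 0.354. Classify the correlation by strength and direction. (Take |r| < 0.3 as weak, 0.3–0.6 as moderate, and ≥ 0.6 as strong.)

moderate positive

r = 0.354 > 0 so the relationship is positive.
|r| = 0.354, which falls in the moderate range.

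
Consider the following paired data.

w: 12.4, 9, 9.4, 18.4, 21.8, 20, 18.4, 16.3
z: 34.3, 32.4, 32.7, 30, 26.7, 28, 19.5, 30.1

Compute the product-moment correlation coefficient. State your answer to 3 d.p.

-0.656

n = 8, Σw = 125.7, Σz = 233.7, Σw² = 2141.17, Σz² = 6978.69, Σwz = 3567.79
nΣwz − ΣwΣz = 28542.32 − 29376.09 = -833.77
nΣw² − (Σw)² = 17129.36 − 15800.49 = 1328.87; nΣz² − (Σz)² = 55829.52 − 54615.69 = 1213.83
r = -833.77 / √(1328.87 × 1213.83) = -833.77 / 1270.0481 ≈ -0.656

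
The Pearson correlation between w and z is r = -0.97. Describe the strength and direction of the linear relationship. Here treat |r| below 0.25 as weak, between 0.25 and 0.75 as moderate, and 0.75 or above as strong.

strong negative

r = -0.97 < 0 so the relationship is negative.
|r| = 0.97, which falls in the strong range.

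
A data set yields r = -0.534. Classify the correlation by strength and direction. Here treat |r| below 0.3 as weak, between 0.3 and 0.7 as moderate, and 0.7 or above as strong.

r = -0.534 < 0 so the relationship is negative.
|r| = 0.534, which falls in the moderate range.

moderate negative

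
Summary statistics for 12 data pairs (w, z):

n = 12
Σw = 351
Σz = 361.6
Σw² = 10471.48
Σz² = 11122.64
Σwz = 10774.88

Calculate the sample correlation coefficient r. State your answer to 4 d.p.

r = (nΣwz − ΣwΣz) / √[(nΣw² − (Σw)²)(nΣz² − (Σz)²)]
Numerator: 12×10774.88 − 351×361.6 = 2376.96
Denominator: √[(125657.76 − 123201)(133471.68 − 130754.56)] = √[2456.76 × 2717.12] = 2583.6625
r = 2376.96 / 2583.6625 ≈ 0.9200

0.9200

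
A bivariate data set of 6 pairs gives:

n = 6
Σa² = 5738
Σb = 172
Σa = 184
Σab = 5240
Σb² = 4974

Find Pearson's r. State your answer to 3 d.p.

-0.539

r = (nΣab − ΣaΣb) / √[(nΣa² − (Σa)²)(nΣb² − (Σb)²)]
Numerator: 6×5240 − 184×172 = -208
Denominator: √[(34428 − 33856)(29844 − 29584)] = √[572 × 260] = 385.6423
r = -208 / 385.6423 ≈ -0.539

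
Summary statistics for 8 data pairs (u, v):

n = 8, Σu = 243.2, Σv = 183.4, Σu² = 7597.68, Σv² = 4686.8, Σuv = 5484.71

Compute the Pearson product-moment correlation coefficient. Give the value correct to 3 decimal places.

r = (nΣuv − ΣuΣv) / √[(nΣu² − (Σu)²)(nΣv² − (Σv)²)]
Numerator: 8×5484.71 − 243.2×183.4 = -725.2
Denominator: √[(60781.44 − 59146.24)(37494.4 − 33635.56)] = √[1635.2 × 3858.84] = 2511.9664
r = -725.2 / 2511.9664 ≈ -0.289

-0.289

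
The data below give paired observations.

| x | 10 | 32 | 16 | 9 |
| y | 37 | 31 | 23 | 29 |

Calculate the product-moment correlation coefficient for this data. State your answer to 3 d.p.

n = 4, Σx = 67, Σy = 120, Σx² = 1461, Σy² = 3700, Σxy = 1991
nΣxy − ΣxΣy = 7964 − 8040 = -76
nΣx² − (Σx)² = 5844 − 4489 = 1355; nΣy² − (Σy)² = 14800 − 14400 = 400
r = -76 / √(1355 × 400) = -76 / 736.2065 ≈ -0.103

-0.103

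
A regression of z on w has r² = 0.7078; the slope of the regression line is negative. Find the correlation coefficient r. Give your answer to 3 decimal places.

-0.841

|r| = √0.7078 = 0.841
The association is negative, so r = −0.841.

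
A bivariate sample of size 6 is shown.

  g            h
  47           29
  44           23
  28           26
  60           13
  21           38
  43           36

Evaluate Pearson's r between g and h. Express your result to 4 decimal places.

-0.7099

n = 6, Σg = 243, Σh = 165, Σg² = 10819, Σh² = 4955, Σgh = 6229
nΣgh − ΣgΣh = 37374 − 40095 = -2721
nΣg² − (Σg)² = 64914 − 59049 = 5865; nΣh² − (Σh)² = 29730 − 27225 = 2505
r = -2721 / √(5865 × 2505) = -2721 / 3832.9917 ≈ -0.7099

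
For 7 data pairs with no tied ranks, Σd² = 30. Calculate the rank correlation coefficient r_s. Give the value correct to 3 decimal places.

ρ = 1 − 6Σd² / [n(n²−1)] = 1 − 6×30 / (7×48)
  = 1 − 180/336 = 1 − 0.5357 ≈ 0.464

0.464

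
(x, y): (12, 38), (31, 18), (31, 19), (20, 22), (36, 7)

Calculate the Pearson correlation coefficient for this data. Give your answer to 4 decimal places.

n = 5, Σx = 130, Σy = 104, Σx² = 3762, Σy² = 2662, Σxy = 2295
nΣxy − ΣxΣy = 11475 − 13520 = -2045
nΣx² − (Σx)² = 18810 − 16900 = 1910; nΣy² − (Σy)² = 13310 − 10816 = 2494
r = -2045 / √(1910 × 2494) = -2045 / 2182.5536 ≈ -0.9370

-0.9370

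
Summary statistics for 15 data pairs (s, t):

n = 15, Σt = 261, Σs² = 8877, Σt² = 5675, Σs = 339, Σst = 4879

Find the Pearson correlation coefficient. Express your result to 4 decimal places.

-0.8686

r = (nΣst − ΣsΣt) / √[(nΣs² − (Σs)²)(nΣt² − (Σt)²)]
Numerator: 15×4879 − 339×261 = -15294
Denominator: √[(133155 − 114921)(85125 − 68121)] = √[18234 × 17004] = 17608.2633
r = -15294 / 17608.2633 ≈ -0.8686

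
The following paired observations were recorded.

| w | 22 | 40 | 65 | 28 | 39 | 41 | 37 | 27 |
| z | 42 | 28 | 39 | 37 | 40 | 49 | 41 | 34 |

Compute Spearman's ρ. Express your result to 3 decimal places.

0.024

Rank w: 1, 6, 8, 3, 5, 7, 4, 2
Rank z: 7, 1, 4, 3, 5, 8, 6, 2
d = rank(w) − rank(z): -6, 5, 4, 0, 0, -1, -2, 0; Σd² = 82
ρ = 1 − 6Σd² / [n(n²−1)] = 1 − 6×82 / (8×63) = 1 − 492/504 ≈ 0.024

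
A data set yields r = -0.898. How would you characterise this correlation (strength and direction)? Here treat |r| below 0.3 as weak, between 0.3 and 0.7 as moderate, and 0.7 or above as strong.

strong negative

r = -0.898 < 0 so the relationship is negative.
|r| = 0.898, which falls in the strong range.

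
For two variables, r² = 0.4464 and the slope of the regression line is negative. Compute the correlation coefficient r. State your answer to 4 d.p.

-0.6681

|r| = √0.4464 = 0.6681
The association is negative, so r = −0.6681.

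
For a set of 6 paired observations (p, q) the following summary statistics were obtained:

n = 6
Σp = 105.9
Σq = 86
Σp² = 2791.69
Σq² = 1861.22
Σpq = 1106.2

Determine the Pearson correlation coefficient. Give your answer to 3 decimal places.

-0.541

r = (nΣpq − ΣpΣq) / √[(nΣp² − (Σp)²)(nΣq² − (Σq)²)]
Numerator: 6×1106.2 − 105.9×86 = -2470.2
Denominator: √[(16750.14 − 11214.81)(11167.32 − 7396)] = √[5535.33 × 3771.32] = 4568.9715
r = -2470.2 / 4568.9715 ≈ -0.541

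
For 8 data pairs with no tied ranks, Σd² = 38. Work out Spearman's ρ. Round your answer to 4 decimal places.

ρ = 1 − 6Σd² / [n(n²−1)] = 1 − 6×38 / (8×63)
  = 1 − 228/504 = 1 − 0.45238 ≈ 0.5476

0.5476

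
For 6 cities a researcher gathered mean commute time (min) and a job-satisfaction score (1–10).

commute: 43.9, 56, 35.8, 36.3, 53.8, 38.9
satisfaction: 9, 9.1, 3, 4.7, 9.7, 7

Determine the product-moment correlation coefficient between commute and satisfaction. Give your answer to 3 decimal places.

0.846

n = 6, Σx = 264.7, Σy = 42.5, Σx² = 12070.19, Σy² = 337.99, Σxy = 1976.87
nΣxy − ΣxΣy = 11861.22 − 11249.75 = 611.47
nΣx² − (Σx)² = 72421.14 − 70066.09 = 2355.05; nΣy² − (Σy)² = 2027.94 − 1806.25 = 221.69
r = 611.47 / √(2355.05 × 221.69) = 611.47 / 722.5587 ≈ 0.846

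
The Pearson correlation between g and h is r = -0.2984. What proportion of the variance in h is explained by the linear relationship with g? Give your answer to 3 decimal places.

r² = (-0.2984)² = 0.089

0.089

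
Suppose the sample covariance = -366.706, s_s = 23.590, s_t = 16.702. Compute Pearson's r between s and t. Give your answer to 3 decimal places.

r = Cov(s,t) / (s_s · s_t) = -366.706 / (23.590 × 16.702)
  = -366.706 / 394.0002 ≈ -0.931

-0.931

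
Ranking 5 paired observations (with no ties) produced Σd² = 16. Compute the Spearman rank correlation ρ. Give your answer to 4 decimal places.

0.2000

ρ = 1 − 6Σd² / [n(n²−1)] = 1 − 6×16 / (5×24)
  = 1 − 96/120 = 1 − 0.80000 ≈ 0.2000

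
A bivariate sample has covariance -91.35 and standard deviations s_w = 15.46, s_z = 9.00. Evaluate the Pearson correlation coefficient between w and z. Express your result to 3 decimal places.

r = Cov(w,z) / (s_w · s_z) = -91.35 / (15.46 × 9.00)
  = -91.35 / 139.1400 ≈ -0.657

-0.657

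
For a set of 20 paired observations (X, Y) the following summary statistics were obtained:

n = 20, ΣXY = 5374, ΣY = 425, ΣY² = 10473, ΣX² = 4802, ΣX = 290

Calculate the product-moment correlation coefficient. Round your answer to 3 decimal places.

-0.850

r = (nΣXY − ΣXΣY) / √[(nΣX² − (ΣX)²)(nΣY² − (ΣY)²)]
Numerator: 20×5374 − 290×425 = -15770
Denominator: √[(96040 − 84100)(209460 − 180625)] = √[11940 × 28835] = 18555.0505
r = -15770 / 18555.0505 ≈ -0.850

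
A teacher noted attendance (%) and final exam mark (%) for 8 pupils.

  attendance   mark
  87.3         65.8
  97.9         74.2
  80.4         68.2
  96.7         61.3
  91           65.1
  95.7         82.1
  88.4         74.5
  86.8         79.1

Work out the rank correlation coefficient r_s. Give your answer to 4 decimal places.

Rank attendance: 3, 8, 1, 7, 5, 6, 4, 2
Rank mark: 3, 5, 4, 1, 2, 8, 6, 7
d = rank(attendance) − rank(mark): 0, 3, -3, 6, 3, -2, -2, -5; Σd² = 96
ρ = 1 − 6Σd² / [n(n²−1)] = 1 − 6×96 / (8×63) = 1 − 576/504 ≈ -0.1429

-0.1429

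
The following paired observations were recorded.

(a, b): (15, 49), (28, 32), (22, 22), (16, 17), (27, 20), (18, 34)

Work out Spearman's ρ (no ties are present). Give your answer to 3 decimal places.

Rank a: 1, 6, 4, 2, 5, 3
Rank b: 6, 4, 3, 1, 2, 5
d = rank(a) − rank(b): -5, 2, 1, 1, 3, -2; Σd² = 44
ρ = 1 − 6Σd² / [n(n²−1)] = 1 − 6×44 / (6×35) = 1 − 264/210 ≈ -0.257

-0.257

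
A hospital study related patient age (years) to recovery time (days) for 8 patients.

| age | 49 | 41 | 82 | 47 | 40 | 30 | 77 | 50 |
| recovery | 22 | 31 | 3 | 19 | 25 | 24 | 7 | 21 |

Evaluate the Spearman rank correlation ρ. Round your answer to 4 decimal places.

-0.8333

Rank age: 5, 3, 8, 4, 2, 1, 7, 6
Rank recovery: 5, 8, 1, 3, 7, 6, 2, 4
d = rank(age) − rank(recovery): 0, -5, 7, 1, -5, -5, 5, 2; Σd² = 154
ρ = 1 − 6Σd² / [n(n²−1)] = 1 − 6×154 / (8×63) = 1 − 924/504 ≈ -0.8333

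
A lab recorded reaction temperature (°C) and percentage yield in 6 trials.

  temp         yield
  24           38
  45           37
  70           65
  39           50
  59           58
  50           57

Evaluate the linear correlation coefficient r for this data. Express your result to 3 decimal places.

n = 6, Σx = 287, Σy = 305, Σx² = 15003, Σy² = 16151, Σxy = 15349
nΣxy − ΣxΣy = 92094 − 87535 = 4559
nΣx² − (Σx)² = 90018 − 82369 = 7649; nΣy² − (Σy)² = 96906 − 93025 = 3881
r = 4559 / √(7649 × 3881) = 4559 / 5448.4648 ≈ 0.837

0.837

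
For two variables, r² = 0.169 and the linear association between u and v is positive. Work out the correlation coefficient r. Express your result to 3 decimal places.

|r| = √0.169 = 0.411
The association is positive, so r = 0.411.

0.411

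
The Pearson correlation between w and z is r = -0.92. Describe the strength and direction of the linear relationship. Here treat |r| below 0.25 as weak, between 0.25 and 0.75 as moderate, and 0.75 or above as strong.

r = -0.92 < 0 so the relationship is negative.
|r| = 0.92, which falls in the strong range.

strong negative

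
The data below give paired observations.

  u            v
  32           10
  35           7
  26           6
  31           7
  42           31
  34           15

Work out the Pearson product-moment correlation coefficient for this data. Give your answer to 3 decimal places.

0.858

n = 6, Σu = 200, Σv = 76, Σu² = 6806, Σv² = 1420, Σuv = 2750
nΣuv − ΣuΣv = 16500 − 15200 = 1300
nΣu² − (Σu)² = 40836 − 40000 = 836; nΣv² − (Σv)² = 8520 − 5776 = 2744
r = 1300 / √(836 × 2744) = 1300 / 1514.5904 ≈ 0.858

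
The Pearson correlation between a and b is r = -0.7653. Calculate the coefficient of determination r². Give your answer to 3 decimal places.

r² = (-0.7653)² = 0.586

0.586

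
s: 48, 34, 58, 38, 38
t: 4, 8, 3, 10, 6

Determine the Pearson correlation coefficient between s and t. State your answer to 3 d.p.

n = 5, Σs = 216, Σt = 31, Σs² = 9712, Σt² = 225, Σst = 1246
nΣst − ΣsΣt = 6230 − 6696 = -466
nΣs² − (Σs)² = 48560 − 46656 = 1904; nΣt² − (Σt)² = 1125 − 961 = 164
r = -466 / √(1904 × 164) = -466 / 558.7987 ≈ -0.834

-0.834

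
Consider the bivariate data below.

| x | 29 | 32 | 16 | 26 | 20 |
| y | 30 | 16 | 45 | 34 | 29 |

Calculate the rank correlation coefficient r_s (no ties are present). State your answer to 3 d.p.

Rank x: 4, 5, 1, 3, 2
Rank y: 3, 1, 5, 4, 2
d = rank(x) − rank(y): 1, 4, -4, -1, 0; Σd² = 34
ρ = 1 − 6Σd² / [n(n²−1)] = 1 − 6×34 / (5×24) = 1 − 204/120 ≈ -0.700

-0.700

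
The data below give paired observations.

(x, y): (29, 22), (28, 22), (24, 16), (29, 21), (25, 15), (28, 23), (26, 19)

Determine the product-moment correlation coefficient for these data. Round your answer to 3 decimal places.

0.900

n = 7, Σx = 189, Σy = 138, Σx² = 5127, Σy² = 2780, Σxy = 3760
nΣxy − ΣxΣy = 26320 − 26082 = 238
nΣx² − (Σx)² = 35889 − 35721 = 168; nΣy² − (Σy)² = 19460 − 19044 = 416
r = 238 / √(168 × 416) = 238 / 264.3634 ≈ 0.900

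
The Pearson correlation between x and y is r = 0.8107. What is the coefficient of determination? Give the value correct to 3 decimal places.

r² = (0.8107)² = 0.657

0.657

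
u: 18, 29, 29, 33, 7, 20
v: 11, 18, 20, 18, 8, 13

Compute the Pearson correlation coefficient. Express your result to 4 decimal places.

0.9501

n = 6, Σu = 136, Σv = 88, Σu² = 3544, Σv² = 1402, Σuv = 2210
nΣuv − ΣuΣv = 13260 − 11968 = 1292
nΣu² − (Σu)² = 21264 − 18496 = 2768; nΣv² − (Σv)² = 8412 − 7744 = 668
r = 1292 / √(2768 × 668) = 1292 / 1359.7882 ≈ 0.9501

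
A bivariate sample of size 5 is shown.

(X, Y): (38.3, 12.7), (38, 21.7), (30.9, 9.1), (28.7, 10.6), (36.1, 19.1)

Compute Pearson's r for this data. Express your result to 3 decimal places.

0.710

n = 5, ΣX = 172, ΣY = 73.2, ΣX² = 5992.6, ΣY² = 1192.16, ΣXY = 2585.93
nΣXY − ΣXΣY = 12929.65 − 12590.4 = 339.25
nΣX² − (ΣX)² = 29963 − 29584 = 379; nΣY² − (ΣY)² = 5960.8 − 5358.24 = 602.56
r = 339.25 / √(379 × 602.56) = 339.25 / 477.8810 ≈ 0.710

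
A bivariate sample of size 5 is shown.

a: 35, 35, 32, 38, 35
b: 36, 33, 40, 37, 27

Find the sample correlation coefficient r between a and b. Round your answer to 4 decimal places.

n = 5, Σa = 175, Σb = 173, Σa² = 6143, Σb² = 6083, Σab = 6046
nΣab − ΣaΣb = 30230 − 30275 = -45
nΣa² − (Σa)² = 30715 − 30625 = 90; nΣb² − (Σb)² = 30415 − 29929 = 486
r = -45 / √(90 × 486) = -45 / 209.1411 ≈ -0.2152

-0.2152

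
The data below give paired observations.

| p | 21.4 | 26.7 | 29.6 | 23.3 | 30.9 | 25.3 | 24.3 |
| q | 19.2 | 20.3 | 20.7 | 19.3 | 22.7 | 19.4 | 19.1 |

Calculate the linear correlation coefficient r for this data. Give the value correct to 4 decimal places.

n = 7, Σp = 181.5, Σq = 140.7, Σp² = 4775.29, Σq² = 2838.17, Σpq = 3671.68
nΣpq − ΣpΣq = 25701.76 − 25537.05 = 164.71
nΣp² − (Σp)² = 33427.03 − 32942.25 = 484.78; nΣq² − (Σq)² = 19867.19 − 19796.49 = 70.7
r = 164.71 / √(484.78 × 70.7) = 164.71 / 185.1322 ≈ 0.8897

0.8897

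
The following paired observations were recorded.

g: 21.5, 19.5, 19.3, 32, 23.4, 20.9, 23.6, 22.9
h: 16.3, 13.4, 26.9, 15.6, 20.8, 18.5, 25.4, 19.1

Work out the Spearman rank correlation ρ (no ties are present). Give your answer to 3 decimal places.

Rank g: 4, 2, 1, 8, 6, 3, 7, 5
Rank h: 3, 1, 8, 2, 6, 4, 7, 5
d = rank(g) − rank(h): 1, 1, -7, 6, 0, -1, 0, 0; Σd² = 88
ρ = 1 − 6Σd² / [n(n²−1)] = 1 − 6×88 / (8×63) = 1 − 528/504 ≈ -0.048

-0.048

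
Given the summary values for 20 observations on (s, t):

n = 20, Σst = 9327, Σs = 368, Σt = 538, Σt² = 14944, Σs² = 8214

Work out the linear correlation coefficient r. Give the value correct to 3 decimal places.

-0.694

r = (nΣst − ΣsΣt) / √[(nΣs² − (Σs)²)(nΣt² − (Σt)²)]
Numerator: 20×9327 − 368×538 = -11444
Denominator: √[(164280 − 135424)(298880 − 289444)] = √[28856 × 9436] = 16501.0671
r = -11444 / 16501.0671 ≈ -0.694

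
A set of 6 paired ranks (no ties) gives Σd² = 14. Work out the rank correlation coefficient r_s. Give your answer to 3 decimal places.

ρ = 1 − 6Σd² / [n(n²−1)] = 1 − 6×14 / (6×35)
  = 1 − 84/210 = 1 − 0.4000 ≈ 0.600

0.600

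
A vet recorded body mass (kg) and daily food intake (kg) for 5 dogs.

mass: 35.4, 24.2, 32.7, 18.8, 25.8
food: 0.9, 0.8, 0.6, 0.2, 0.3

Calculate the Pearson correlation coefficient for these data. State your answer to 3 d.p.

n = 5, Σx = 136.9, Σy = 2.8, Σx² = 3927.17, Σy² = 1.94, Σxy = 82.34
nΣxy − ΣxΣy = 411.7 − 383.32 = 28.38
nΣx² − (Σx)² = 19635.85 − 18741.61 = 894.24; nΣy² − (Σy)² = 9.7 − 7.84 = 1.86
r = 28.38 / √(894.24 × 1.86) = 28.38 / 40.7834 ≈ 0.696

0.696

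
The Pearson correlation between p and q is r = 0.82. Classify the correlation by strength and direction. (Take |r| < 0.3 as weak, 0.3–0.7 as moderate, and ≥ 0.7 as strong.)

strong positive

r = 0.82 > 0 so the relationship is positive.
|r| = 0.82, which falls in the strong range.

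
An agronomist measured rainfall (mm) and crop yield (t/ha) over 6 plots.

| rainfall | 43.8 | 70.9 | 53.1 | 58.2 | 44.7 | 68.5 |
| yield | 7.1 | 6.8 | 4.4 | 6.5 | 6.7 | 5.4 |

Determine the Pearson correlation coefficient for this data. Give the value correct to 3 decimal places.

-0.195

n = 6, Σx = 339.2, Σy = 36.9, Σx² = 19842.44, Σy² = 232.31, Σxy = 2074.43
nΣxy − ΣxΣy = 12446.58 − 12516.48 = -69.9
nΣx² − (Σx)² = 119054.64 − 115056.64 = 3998; nΣy² − (Σy)² = 1393.86 − 1361.61 = 32.25
r = -69.9 / √(3998 × 32.25) = -69.9 / 359.0759 ≈ -0.195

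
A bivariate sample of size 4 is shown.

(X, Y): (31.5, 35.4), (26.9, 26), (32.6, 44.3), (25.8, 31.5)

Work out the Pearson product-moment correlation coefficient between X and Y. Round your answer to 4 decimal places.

n = 4, ΣX = 116.8, ΣY = 137.2, ΣX² = 3444.26, ΣY² = 4883.9, ΣXY = 4071.38
nΣXY − ΣXΣY = 16285.52 − 16024.96 = 260.56
nΣX² − (ΣX)² = 13777.04 − 13642.24 = 134.8; nΣY² − (ΣY)² = 19535.6 − 18823.84 = 711.76
r = 260.56 / √(134.8 × 711.76) = 260.56 / 309.7503 ≈ 0.8412

0.8412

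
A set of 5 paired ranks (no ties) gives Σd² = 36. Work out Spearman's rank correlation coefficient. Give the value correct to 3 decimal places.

-0.800

ρ = 1 − 6Σd² / [n(n²−1)] = 1 − 6×36 / (5×24)
  = 1 − 216/120 = 1 − 1.8000 ≈ -0.800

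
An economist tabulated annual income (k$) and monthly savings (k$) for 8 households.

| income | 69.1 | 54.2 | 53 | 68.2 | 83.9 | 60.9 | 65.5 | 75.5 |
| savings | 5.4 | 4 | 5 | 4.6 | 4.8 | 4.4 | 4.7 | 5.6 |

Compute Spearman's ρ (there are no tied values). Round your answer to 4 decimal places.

0.5000

Rank income: 6, 2, 1, 5, 8, 3, 4, 7
Rank savings: 7, 1, 6, 3, 5, 2, 4, 8
d = rank(income) − rank(savings): -1, 1, -5, 2, 3, 1, 0, -1; Σd² = 42
ρ = 1 − 6Σd² / [n(n²−1)] = 1 − 6×42 / (8×63) = 1 − 252/504 ≈ 0.5000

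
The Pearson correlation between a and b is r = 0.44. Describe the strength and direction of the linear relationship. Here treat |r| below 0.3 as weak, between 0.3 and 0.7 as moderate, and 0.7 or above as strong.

r = 0.44 > 0 so the relationship is positive.
|r| = 0.44, which falls in the moderate range.

moderate positive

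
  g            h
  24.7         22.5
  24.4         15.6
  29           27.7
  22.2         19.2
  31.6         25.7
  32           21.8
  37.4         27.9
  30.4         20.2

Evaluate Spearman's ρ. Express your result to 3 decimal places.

0.667

Rank g: 3, 2, 4, 1, 6, 7, 8, 5
Rank h: 5, 1, 7, 2, 6, 4, 8, 3
d = rank(g) − rank(h): -2, 1, -3, -1, 0, 3, 0, 2; Σd² = 28
ρ = 1 − 6Σd² / [n(n²−1)] = 1 − 6×28 / (8×63) = 1 − 168/504 ≈ 0.667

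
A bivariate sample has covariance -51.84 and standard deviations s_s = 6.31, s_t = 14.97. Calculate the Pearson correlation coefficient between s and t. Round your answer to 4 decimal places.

-0.5488

r = Cov(s,t) / (s_s · s_t) = -51.84 / (6.31 × 14.97)
  = -51.84 / 94.4607 ≈ -0.5488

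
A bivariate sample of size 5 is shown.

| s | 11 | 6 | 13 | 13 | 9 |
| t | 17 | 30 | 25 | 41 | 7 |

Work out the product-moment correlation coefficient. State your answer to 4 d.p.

0.2616

n = 5, Σs = 52, Σt = 120, Σs² = 576, Σt² = 3544, Σst = 1288
nΣst − ΣsΣt = 6440 − 6240 = 200
nΣs² − (Σs)² = 2880 − 2704 = 176; nΣt² − (Σt)² = 17720 − 14400 = 3320
r = 200 / √(176 × 3320) = 200 / 764.4083 ≈ 0.2616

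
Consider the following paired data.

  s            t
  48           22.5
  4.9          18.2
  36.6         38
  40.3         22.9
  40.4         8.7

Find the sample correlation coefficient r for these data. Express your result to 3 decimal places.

n = 5, Σs = 170.2, Σt = 110.3, Σs² = 6923.82, Σt² = 2881.59, Σst = 3834.33
nΣst − ΣsΣt = 19171.65 − 18773.06 = 398.59
nΣs² − (Σs)² = 34619.1 − 28968.04 = 5651.06; nΣt² − (Σt)² = 14407.95 − 12166.09 = 2241.86
r = 398.59 / √(5651.06 × 2241.86) = 398.59 / 3559.3378 ≈ 0.112

0.112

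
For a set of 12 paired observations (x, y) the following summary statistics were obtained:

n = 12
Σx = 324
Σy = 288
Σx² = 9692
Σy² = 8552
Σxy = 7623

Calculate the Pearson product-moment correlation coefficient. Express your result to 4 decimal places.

r = (nΣxy − ΣxΣy) / √[(nΣx² − (Σx)²)(nΣy² − (Σy)²)]
Numerator: 12×7623 − 324×288 = -1836
Denominator: √[(116304 − 104976)(102624 − 82944)] = √[11328 × 19680] = 14931.0093
r = -1836 / 14931.0093 ≈ -0.1230

-0.1230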